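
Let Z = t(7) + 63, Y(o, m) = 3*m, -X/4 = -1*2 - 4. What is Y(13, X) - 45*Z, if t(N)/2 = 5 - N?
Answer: -2583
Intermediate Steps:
t(N) = 10 - 2*N (t(N) = 2*(5 - N) = 10 - 2*N)
X = 24 (X = -4*(-1*2 - 4) = -4*(-2 - 4) = -4*(-6) = 24)
Z = 59 (Z = (10 - 2*7) + 63 = (10 - 14) + 63 = -4 + 63 = 59)
Y(13, X) - 45*Z = 3*24 - 45*59 = 72 - 2655 = -2583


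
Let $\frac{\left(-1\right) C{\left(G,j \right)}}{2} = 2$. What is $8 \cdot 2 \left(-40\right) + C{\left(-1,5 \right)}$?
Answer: $-644$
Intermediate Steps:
$C{\left(G,j \right)} = -4$ ($C{\left(G,j \right)} = \left(-2\right) 2 = -4$)
$8 \cdot 2 \left(-40\right) + C{\left(-1,5 \right)} = 8 \cdot 2 \left(-40\right) - 4 = 16 \left(-40\right) - 4 = -640 - 4 = -644$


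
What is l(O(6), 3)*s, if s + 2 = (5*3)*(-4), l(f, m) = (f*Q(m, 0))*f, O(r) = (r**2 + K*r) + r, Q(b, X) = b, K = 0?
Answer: -328104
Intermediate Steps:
O(r) = r + r**2 (O(r) = (r**2 + 0*r) + r = (r**2 + 0) + r = r**2 + r = r + r**2)
l(f, m) = m*f**2 (l(f, m) = (f*m)*f = m*f**2)
s = -62 (s = -2 + (5*3)*(-4) = -2 + 15*(-4) = -2 - 60 = -62)
l(O(6), 3)*s = (3*(6*(1 + 6))**2)*(-62) = (3*(6*7)**2)*(-62) = (3*42**2)*(-62) = (3*1764)*(-62) = 5292*(-62) = -328104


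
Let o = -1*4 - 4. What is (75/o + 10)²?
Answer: 25/64 ≈ 0.39063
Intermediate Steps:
o = -8 (o = -4 - 4 = -8)
(75/o + 10)² = (75/(-8) + 10)² = (75*(-⅛) + 10)² = (-75/8 + 10)² = (5/8)² = 25/64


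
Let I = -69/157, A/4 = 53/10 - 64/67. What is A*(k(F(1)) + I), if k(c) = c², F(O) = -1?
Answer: 512336/52595 ≈ 9.7411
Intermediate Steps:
A = 5822/335 (A = 4*(53/10 - 64/67) = 4*(2911/670) = 5822/335 ≈ 17.379)
I = -69/157 (I = -69*1/157 = -69/157 ≈ -0.43949)
A*(k(F(1)) + I) = 5822*((-1)² - 69/157)/335 = 5822*(1 - 69/157)/335 = (5822/335)*(88/157) = 512336/52595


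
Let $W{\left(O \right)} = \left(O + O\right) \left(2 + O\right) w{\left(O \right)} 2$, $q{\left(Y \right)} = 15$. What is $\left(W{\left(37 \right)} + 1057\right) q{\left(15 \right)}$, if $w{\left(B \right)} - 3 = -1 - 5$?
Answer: $-243885$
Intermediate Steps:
$w{\left(B \right)} = -3$ ($w{\left(B \right)} = 3 - 6 = -3$)
$W{\left(O \right)} = - 12 O \left(2 + O\right)$ ($W{\left(O \right)} = \left(O + O\right) \left(2 + O\right) \left(-3\right) 2 = 2 O \left(2 + O\right) \left(-3\right) 2 = - 6 O \left(2 + O\right) 2 = - 12 O \left(2 + O\right)$)
$\left(W{\left(37 \right)} + 1057\right) q{\left(15 \right)} = \left(\left(-12\right) 37 \left(2 + 37\right) + 1057\right) 15 = \left(\left(-12\right) 37 \cdot 39 + 1057\right) 15 = \left(-17316 + 1057\right) 15 = \left(-16259\right) 15 = -243885$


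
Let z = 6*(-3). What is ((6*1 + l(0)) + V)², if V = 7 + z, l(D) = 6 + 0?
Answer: 1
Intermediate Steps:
z = -18
l(D) = 6
V = -11 (V = 7 - 18 = -11)
((6*1 + l(0)) + V)² = ((6*1 + 6) - 11)² = ((6 + 6) - 11)² = (12 - 11)² = 1² = 1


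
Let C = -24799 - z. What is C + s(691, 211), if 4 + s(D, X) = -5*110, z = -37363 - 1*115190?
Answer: 127200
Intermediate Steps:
z = -152553 (z = -37363 - 115190 = -152553)
s(D, X) = -554 (s(D, X) = -4 - 5*110 = -4 - 550 = -554)
C = 127754 (C = -24799 - 1*(-152553) = -24799 + 152553 = 127754)
C + s(691, 211) = 127754 - 554 = 127200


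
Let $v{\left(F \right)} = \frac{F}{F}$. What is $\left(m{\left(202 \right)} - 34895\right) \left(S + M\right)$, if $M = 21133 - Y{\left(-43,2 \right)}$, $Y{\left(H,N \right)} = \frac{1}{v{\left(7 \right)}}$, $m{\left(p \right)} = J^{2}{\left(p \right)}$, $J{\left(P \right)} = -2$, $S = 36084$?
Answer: $-1996323456$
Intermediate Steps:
$v{\left(F \right)} = 1$
$m{\left(p \right)} = 4$ ($m{\left(p \right)} = \left(-2\right)^{2} = 4$)
$Y{\left(H,N \right)} = 1$ ($Y{\left(H,N \right)} = 1^{-1} = 1$)
$M = 21132$ ($M = 21133 - 1 = 21132$)
$\left(m{\left(202 \right)} - 34895\right) \left(S + M\right) = \left(4 - 34895\right) \left(36084 + 21132\right) = \left(-34891\right) 57216 = -1996323456$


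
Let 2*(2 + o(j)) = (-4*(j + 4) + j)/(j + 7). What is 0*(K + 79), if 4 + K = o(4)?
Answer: 0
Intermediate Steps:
o(j) = -2 + (-16 - 3*j)/(2*(7 + j)) (o(j) = -2 + ((-4*(j + 4) + j)/(j + 7))/2 = -2 + ((-4*(4 + j) + j)/(7 + j))/2 = -2 + (((-16 - 4*j) + j)/(7 + j))/2 = -2 + ((-16 - 3*j)/(7 + j))/2 = -2 + (-16 - 3*j)/(2*(7 + j)))
K = -80/11 (K = -4 + (-44 - 7*4)/(2*(7 + 4)) = -4 + (½)*(-44 - 28)/11 = -4 + (½)*(1/11)*(-72) = -4 - 36/11 = -80/11 ≈ -7.2727)
0*(K + 79) = 0*(-80/11 + 79) = 0*(789/11) = 0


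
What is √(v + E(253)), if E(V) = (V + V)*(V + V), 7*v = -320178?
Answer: √10304518/7 ≈ 458.58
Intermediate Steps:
v = -320178/7 (v = (⅐)*(-320178) = -320178/7 ≈ -45740.)
E(V) = 4*V² (E(V) = (2*V)*(2*V) = 4*V²)
√(v + E(253)) = √(-320178/7 + 4*253²) = √(-320178/7 + 4*64009) = √(-320178/7 + 256036) = √(1472074/7) = √10304518/7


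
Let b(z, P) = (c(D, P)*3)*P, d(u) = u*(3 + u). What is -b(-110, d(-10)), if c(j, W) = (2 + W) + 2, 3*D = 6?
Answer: -15540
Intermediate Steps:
D = 2 (D = (1/3)*6 = 2)
c(j, W) = 4 + W
b(z, P) = P*(12 + 3*P) (b(z, P) = ((4 + P)*3)*P = (12 + 3*P)*P = P*(12 + 3*P))
-b(-110, d(-10)) = -3*(-10*(3 - 10))*(4 - 10*(3 - 10)) = -3*(-10*(-7))*(4 - 10*(-7)) = -3*70*(4 + 70) = -3*70*74 = -1*15540 = -15540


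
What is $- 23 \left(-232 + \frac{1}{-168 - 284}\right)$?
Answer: $\frac{2411895}{452} \approx 5336.0$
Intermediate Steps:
$- 23 \left(-232 + \frac{1}{-168 - 284}\right) = - 23 \left(-232 + \frac{1}{-452}\right) = - 23 \left(-232 - \frac{1}{452}\right) = \left(-23\right) \left(- \frac{104865}{452}\right) = \frac{2411895}{452}$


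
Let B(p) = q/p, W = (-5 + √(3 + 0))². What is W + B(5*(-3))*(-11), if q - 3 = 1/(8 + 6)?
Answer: 6353/210 - 10*√3 ≈ 12.932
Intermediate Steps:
q = 43/14 (q = 3 + 1/(8 + 6) = 3 + 1/14 = 43/14 ≈ 3.0714)
W = (-5 + √3)² ≈ 10.679
B(p) = 43/(14*p)
W + B(5*(-3))*(-11) = (5 - √3)² + (43/(14*((5*(-3)))))*(-11) = (5 - √3)² + ((43/14)/(-15))*(-11) = (5 - √3)² + ((43/14)*(-1/15))*(-11) = (5 - √3)² - 43/210*(-11) = (5 - √3)² + 473/210 = 473/210 + (5 - √3)²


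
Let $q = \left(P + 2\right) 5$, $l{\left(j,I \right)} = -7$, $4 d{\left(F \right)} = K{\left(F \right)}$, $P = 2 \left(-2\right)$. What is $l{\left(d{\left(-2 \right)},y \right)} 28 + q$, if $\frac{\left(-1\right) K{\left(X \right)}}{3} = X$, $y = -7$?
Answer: $-206$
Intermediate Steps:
$P = -4$
$K{\left(X \right)} = - 3 X$
$d{\left(F \right)} = - \frac{3 F}{4}$ ($d{\left(F \right)} = \frac{\left(-3\right) F}{4} = - \frac{3 F}{4}$)
$q = -10$ ($q = \left(-4 + 2\right) 5 = \left(-2\right) 5 = -10$)
$l{\left(d{\left(-2 \right)},y \right)} 28 + q = \left(-7\right) 28 - 10 = -196 - 10 = -206$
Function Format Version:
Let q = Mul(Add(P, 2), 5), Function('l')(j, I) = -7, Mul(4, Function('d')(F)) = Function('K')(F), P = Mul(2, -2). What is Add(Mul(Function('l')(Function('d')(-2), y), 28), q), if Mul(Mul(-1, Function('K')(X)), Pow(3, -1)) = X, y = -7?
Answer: -206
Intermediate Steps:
P = -4
Function('K')(X) = Mul(-3, X)
Function('d')(F) = Mul(Rational(-3, 4), F) (Function('d')(F) = Mul(Rational(1, 4), Mul(-3, F)) = Mul(Rational(-3, 4), F))
q = -10 (q = Mul(Add(-4, 2), 5) = Mul(-2, 5) = -10)
Add(Mul(Function('l')(Function('d')(-2), y), 28), q) = Add(Mul(-7, 28), -10) = Add(-196, -10) = -206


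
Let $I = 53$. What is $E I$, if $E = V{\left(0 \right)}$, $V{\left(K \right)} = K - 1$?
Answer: $-53$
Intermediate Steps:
$V{\left(K \right)} = -1 + K$ ($V{\left(K \right)} = K - 1 = -1 + K$)
$E = -1$ ($E = -1 + 0 = -1$)
$E I = \left(-1\right) 53 = -53$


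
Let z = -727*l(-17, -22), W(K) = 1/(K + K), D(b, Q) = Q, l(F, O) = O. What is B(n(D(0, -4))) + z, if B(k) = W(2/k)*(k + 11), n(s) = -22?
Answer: 32109/2 ≈ 16055.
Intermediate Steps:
W(K) = 1/(2*K)
z = 15994 (z = -727*(-22) = 15994)
B(k) = k*(11 + k)/4 (B(k) = (1/(2*((2/k))))*(k + 11) = ((k/2)/2)*(11 + k) = (k/4)*(11 + k) = k*(11 + k)/4)
B(n(D(0, -4))) + z = (¼)*(-22)*(11 - 22) + 15994 = (¼)*(-22)*(-11) + 15994 = 121/2 + 15994 = 32109/2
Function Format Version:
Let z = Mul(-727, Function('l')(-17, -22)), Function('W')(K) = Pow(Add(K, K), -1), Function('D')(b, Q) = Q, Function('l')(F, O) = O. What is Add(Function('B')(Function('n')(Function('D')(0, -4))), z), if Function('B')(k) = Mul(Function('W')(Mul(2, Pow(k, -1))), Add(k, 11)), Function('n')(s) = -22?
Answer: Rational(32109, 2) ≈ 16055.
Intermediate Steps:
Function('W')(K) = Mul(Rational(1, 2), Pow(K, -1)) (Function('W')(K) = Pow(Mul(2, K), -1) = Mul(Rational(1, 2), Pow(K, -1)))
z = 15994 (z = Mul(-727, -22) = 15994)
Function('B')(k) = Mul(Rational(1, 4), k, Add(11, k)) (Function('B')(k) = Mul(Mul(Rational(1, 2), Pow(Mul(2, Pow(k, -1)), -1)), Add(k, 11)) = Mul(Mul(Rational(1, 2), Mul(Rational(1, 2), k)), Add(11, k)) = Mul(Mul(Rational(1, 4), k), Add(11, k)) = Mul(Rational(1, 4), k, Add(11, k)))
Add(Function('B')(Function('n')(Function('D')(0, -4))), z) = Add(Mul(Rational(1, 4), -22, Add(11, -22)), 15994) = Add(Mul(Rational(1, 4), -22, -11), 15994) = Add(Rational(121, 2), 15994) = Rational(32109, 2)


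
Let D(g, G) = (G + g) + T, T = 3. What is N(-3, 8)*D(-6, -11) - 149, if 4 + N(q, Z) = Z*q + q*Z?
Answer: 579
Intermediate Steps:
D(g, G) = 3 + G + g (D(g, G) = (G + g) + 3 = 3 + G + g)
N(q, Z) = -4 + 2*Z*q (N(q, Z) = -4 + (Z*q + q*Z) = -4 + (Z*q + Z*q) = -4 + 2*Z*q)
N(-3, 8)*D(-6, -11) - 149 = (-4 + 2*8*(-3))*(3 - 11 - 6) - 149 = (-4 - 48)*(-14) - 149 = -52*(-14) - 149 = 728 - 149 = 579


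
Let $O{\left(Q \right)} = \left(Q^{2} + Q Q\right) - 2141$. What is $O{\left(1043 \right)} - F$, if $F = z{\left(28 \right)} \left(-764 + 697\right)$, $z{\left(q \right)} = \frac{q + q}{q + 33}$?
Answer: $\frac{132590729}{61} \approx 2.1736 \cdot 10^{6}$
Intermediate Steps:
$O{\left(Q \right)} = -2141 + 2 Q^{2}$ ($O{\left(Q \right)} = \left(Q^{2} + Q^{2}\right) - 2141 = 2 Q^{2} - 2141 = -2141 + 2 Q^{2}$)
$z{\left(q \right)} = \frac{2 q}{33 + q}$
$F = - \frac{3752}{61}$ ($F = 2 \cdot 28 \frac{1}{33 + 28} \left(-764 + 697\right) = 2 \cdot 28 \cdot \frac{1}{61} \left(-67\right) = \frac{56}{61} \left(-67\right) = - \frac{3752}{61} \approx -61.508$)
$O{\left(1043 \right)} - F = \left(-2141 + 2 \cdot 1043^{2}\right) - - \frac{3752}{61} = \left(-2141 + 2 \cdot 1087849\right) + \frac{3752}{61} = \left(-2141 + 2175698\right) + \frac{3752}{61} = 2173557 + \frac{3752}{61} = \frac{132590729}{61}$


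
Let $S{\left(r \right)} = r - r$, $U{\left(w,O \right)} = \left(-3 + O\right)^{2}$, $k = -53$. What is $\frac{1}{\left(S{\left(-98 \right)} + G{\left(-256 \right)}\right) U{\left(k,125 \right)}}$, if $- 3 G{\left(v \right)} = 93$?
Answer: $- \frac{1}{461404} \approx -2.1673 \cdot 10^{-6}$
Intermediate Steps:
$G{\left(v \right)} = -31$ ($G{\left(v \right)} = \left(- \frac{1}{3}\right) 93 = -31$)
$S{\left(r \right)} = 0$
$\frac{1}{\left(S{\left(-98 \right)} + G{\left(-256 \right)}\right) U{\left(k,125 \right)}} = \frac{1}{\left(0 - 31\right) \left(-3 + 125\right)^{2}} = \frac{1}{\left(-31\right) 122^{2}} = - \frac{1}{31 \cdot 14884} = \left(- \frac{1}{31}\right) \frac{1}{14884} = - \frac{1}{461404}$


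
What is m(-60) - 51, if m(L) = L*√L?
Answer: -51 - 120*I*√15 ≈ -51.0 - 464.76*I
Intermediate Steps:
m(L) = L^(3/2)
m(-60) - 51 = (-60)^(3/2) - 51 = -120*I*√15 - 51 = -51 - 120*I*√15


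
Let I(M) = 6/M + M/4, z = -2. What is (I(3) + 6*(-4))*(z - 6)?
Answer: 170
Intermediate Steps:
I(M) = 6/M + M/4 (I(M) = 6/M + M*(¼) = 6/M + M/4)
(I(3) + 6*(-4))*(z - 6) = ((6/3 + (¼)*3) + 6*(-4))*(-2 - 6) = ((6*(⅓) + ¾) - 24)*(-8) = ((2 + ¾) - 24)*(-8) = (11/4 - 24)*(-8) = -85/4*(-8) = 170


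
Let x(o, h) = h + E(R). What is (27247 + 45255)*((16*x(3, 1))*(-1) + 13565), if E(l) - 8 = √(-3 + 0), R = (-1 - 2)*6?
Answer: 973049342 - 1160032*I*√3 ≈ 9.7305e+8 - 2.0092e+6*I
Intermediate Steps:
R = -18 (R = -3*6 = -18)
E(l) = 8 + I*√3 (E(l) = 8 + √(-3 + 0) = 8 + √(-3) = 8 + I*√3)
x(o, h) = 8 + h + I*√3 (x(o, h) = h + (8 + I*√3) = 8 + h + I*√3)
(27247 + 45255)*((16*x(3, 1))*(-1) + 13565) = (27247 + 45255)*((16*(8 + 1 + I*√3))*(-1) + 13565) = 72502*((16*(9 + I*√3))*(-1) + 13565) = 72502*((144 + 16*I*√3)*(-1) + 13565) = 72502*((-144 - 16*I*√3) + 13565) = 72502*(13421 - 16*I*√3) = 973049342 - 1160032*I*√3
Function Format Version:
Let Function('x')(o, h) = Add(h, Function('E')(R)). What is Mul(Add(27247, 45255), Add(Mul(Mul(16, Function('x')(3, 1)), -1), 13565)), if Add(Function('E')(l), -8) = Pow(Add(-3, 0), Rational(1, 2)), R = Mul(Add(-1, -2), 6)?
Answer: Add(973049342, Mul(-1160032, I, Pow(3, Rational(1, 2)))) ≈ Add(9.7305e+8, Mul(-2.0092e+6, I))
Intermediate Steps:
R = -18 (R = Mul(-3, 6) = -18)
Function('E')(l) = Add(8, Mul(I, Pow(3, Rational(1, 2)))) (Function('E')(l) = Add(8, Pow(Add(-3, 0), Rational(1, 2))) = Add(8, Pow(-3, Rational(1, 2))) = Add(8, Mul(I, Pow(3, Rational(1, 2)))))
Function('x')(o, h) = Add(8, h, Mul(I, Pow(3, Rational(1, 2)))) (Function('x')(o, h) = Add(h, Add(8, Mul(I, Pow(3, Rational(1, 2))))) = Add(8, h, Mul(I, Pow(3, Rational(1, 2)))))
Mul(Add(27247, 45255), Add(Mul(Mul(16, Function('x')(3, 1)), -1), 13565)) = Mul(Add(27247, 45255), Add(Mul(Mul(16, Add(8, 1, Mul(I, Pow(3, Rational(1, 2))))), -1), 13565)) = Mul(72502, Add(Mul(Mul(16, Add(9, Mul(I, Pow(3, Rational(1, 2))))), -1), 13565)) = Mul(72502, Add(Mul(Add(144, Mul(16, I, Pow(3, Rational(1, 2)))), -1), 13565)) = Mul(72502, Add(Add(-144, Mul(-16, I, Pow(3, Rational(1, 2)))), 13565)) = Mul(72502, Add(13421, Mul(-16, I, Pow(3, Rational(1, 2))))) = Add(973049342, Mul(-1160032, I, Pow(3, Rational(1, 2))))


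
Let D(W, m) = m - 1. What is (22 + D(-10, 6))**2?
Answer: 729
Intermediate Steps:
D(W, m) = -1 + m
(22 + D(-10, 6))**2 = (22 + (-1 + 6))**2 = (22 + 5)**2 = 27**2 = 729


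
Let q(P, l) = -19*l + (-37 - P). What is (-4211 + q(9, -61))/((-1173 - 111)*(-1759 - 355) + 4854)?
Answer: -1549/1359615 ≈ -0.0011393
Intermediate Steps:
q(P, l) = -37 - P - 19*l
(-4211 + q(9, -61))/((-1173 - 111)*(-1759 - 355) + 4854) = (-4211 + (-37 - 1*9 - 19*(-61)))/((-1173 - 111)*(-1759 - 355) + 4854) = (-4211 + (-37 - 9 + 1159))/(-1284*(-2114) + 4854) = (-4211 + 1113)/(2714376 + 4854) = -3098/2719230 = -3098*1/2719230 = -1549/1359615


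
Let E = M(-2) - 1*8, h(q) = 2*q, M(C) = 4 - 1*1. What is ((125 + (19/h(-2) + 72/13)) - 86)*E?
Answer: -10345/52 ≈ -198.94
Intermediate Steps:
M(C) = 3 (M(C) = 4 - 1 = 3)
E = -5 (E = 3 - 1*8 = 3 - 8 = -5)
((125 + (19/h(-2) + 72/13)) - 86)*E = ((125 + (19/((2*(-2))) + 72/13)) - 86)*(-5) = ((125 + (19/(-4) + 72*(1/13))) - 86)*(-5) = ((125 + (19*(-¼) + 72/13)) - 86)*(-5) = ((125 + (-19/4 + 72/13)) - 86)*(-5) = ((125 + 41/52) - 86)*(-5) = (6541/52 - 86)*(-5) = (2069/52)*(-5) = -10345/52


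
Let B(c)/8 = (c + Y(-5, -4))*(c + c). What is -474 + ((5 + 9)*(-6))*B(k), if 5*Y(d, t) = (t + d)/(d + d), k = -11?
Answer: -4010922/25 ≈ -1.6044e+5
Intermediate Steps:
Y(d, t) = (d + t)/(10*d) (Y(d, t) = ((t + d)/(d + d))/5 = ((d + t)/((2*d)))/5 = ((d + t)*(1/(2*d)))/5 = ((d + t)/(2*d))/5 = (d + t)/(10*d))
B(c) = 16*c*(9/50 + c) (B(c) = 8*((c + (1/10)*(-5 - 4)/(-5))*(c + c)) = 8*((c + (1/10)*(-1/5)*(-9))*(2*c)) = 8*((c + 9/50)*(2*c)) = 8*((9/50 + c)*(2*c)) = 8*(2*c*(9/50 + c)) = 16*c*(9/50 + c))
-474 + ((5 + 9)*(-6))*B(k) = -474 + ((5 + 9)*(-6))*((8/25)*(-11)*(9 + 50*(-11))) = -474 + (14*(-6))*((8/25)*(-11)*(9 - 550)) = -474 - 672*(-11)*(-541)/25 = -474 - 84*47608/25 = -474 - 3999072/25 = -4010922/25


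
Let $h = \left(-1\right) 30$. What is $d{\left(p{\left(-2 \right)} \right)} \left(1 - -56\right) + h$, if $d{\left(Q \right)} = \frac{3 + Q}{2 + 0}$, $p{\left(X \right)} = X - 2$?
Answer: $- \frac{117}{2} \approx -58.5$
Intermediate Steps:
$p{\left(X \right)} = -2 + X$ ($p{\left(X \right)} = X - 2 = -2 + X$)
$d{\left(Q \right)} = \frac{3}{2} + \frac{Q}{2}$ ($d{\left(Q \right)} = \frac{3 + Q}{2} = \left(3 + Q\right) \frac{1}{2} = \frac{3}{2} + \frac{Q}{2}$)
$h = -30$
$d{\left(p{\left(-2 \right)} \right)} \left(1 - -56\right) + h = \left(\frac{3}{2} + \frac{-2 - 2}{2}\right) \left(1 - -56\right) - 30 = \left(\frac{3}{2} + \frac{1}{2} \left(-4\right)\right) \left(1 + 56\right) - 30 = \left(\frac{3}{2} - 2\right) 57 - 30 = \left(- \frac{1}{2}\right) 57 - 30 = - \frac{57}{2} - 30 = - \frac{117}{2}$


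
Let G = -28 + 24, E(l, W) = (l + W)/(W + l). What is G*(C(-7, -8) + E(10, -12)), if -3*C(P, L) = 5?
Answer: 8/3 ≈ 2.6667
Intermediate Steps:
E(l, W) = 1 (E(l, W) = (W + l)/(W + l) = 1)
C(P, L) = -5/3 (C(P, L) = -1/3*5 = -5/3)
G = -4
G*(C(-7, -8) + E(10, -12)) = -4*(-5/3 + 1) = -4*(-2/3) = 8/3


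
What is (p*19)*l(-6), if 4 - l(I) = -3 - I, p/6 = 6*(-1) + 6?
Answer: 0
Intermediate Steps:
p = 0 (p = 6*(6*(-1) + 6) = 6*(-6 + 6) = 6*0 = 0)
l(I) = 7 + I (l(I) = 4 - (-3 - I) = 4 + (3 + I) = 7 + I)
(p*19)*l(-6) = (0*19)*(7 - 6) = 0*1 = 0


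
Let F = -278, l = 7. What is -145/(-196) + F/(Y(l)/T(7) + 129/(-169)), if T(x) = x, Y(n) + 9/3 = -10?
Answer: 16227201/151900 ≈ 106.83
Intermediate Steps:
Y(n) = -13 (Y(n) = -3 - 10 = -13)
-145/(-196) + F/(Y(l)/T(7) + 129/(-169)) = -145/(-196) - 278/(-13/7 + 129/(-169)) = -145*(-1/196) - 278/(-13*1/7 + 129*(-1/169)) = 145/196 - 278/(-13/7 - 129/169) = 145/196 - 278/(-3100/1183) = 145/196 - 278*(-1183/3100) = 145/196 + 164437/1550 = 16227201/151900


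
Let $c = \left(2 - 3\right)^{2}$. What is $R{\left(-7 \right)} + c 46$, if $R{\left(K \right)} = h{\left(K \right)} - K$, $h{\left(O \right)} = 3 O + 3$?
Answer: $35$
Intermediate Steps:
$h{\left(O \right)} = 3 + 3 O$
$c = 1$ ($c = \left(-1\right)^{2} = 1$)
$R{\left(K \right)} = 3 + 2 K$ ($R{\left(K \right)} = \left(3 + 3 K\right) - K = 3 + 2 K$)
$R{\left(-7 \right)} + c 46 = \left(3 + 2 \left(-7\right)\right) + 1 \cdot 46 = \left(3 - 14\right) + 46 = -11 + 46 = 35$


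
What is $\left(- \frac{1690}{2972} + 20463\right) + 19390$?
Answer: $\frac{59220713}{1486} \approx 39852.0$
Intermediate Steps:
$\left(- \frac{1690}{2972} + 20463\right) + 19390 = \left(\left(-1690\right) \frac{1}{2972} + 20463\right) + 19390 = \left(- \frac{845}{1486} + 20463\right) + 19390 = \frac{30407173}{1486} + 19390 = \frac{59220713}{1486}$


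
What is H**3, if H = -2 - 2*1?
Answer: -64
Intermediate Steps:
H = -4 (H = -2 - 2 = -4)
H**3 = (-4)**3 = -64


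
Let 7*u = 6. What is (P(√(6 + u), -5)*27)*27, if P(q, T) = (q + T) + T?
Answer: -7290 + 2916*√21/7 ≈ -5381.0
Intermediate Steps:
u = 6/7 (u = (⅐)*6 = 6/7 ≈ 0.85714)
P(q, T) = q + 2*T (P(q, T) = (T + q) + T = q + 2*T)
(P(√(6 + u), -5)*27)*27 = ((√(6 + 6/7) + 2*(-5))*27)*27 = ((√(48/7) - 10)*27)*27 = ((4*√21/7 - 10)*27)*27 = ((-10 + 4*√21/7)*27)*27 = (-270 + 108*√21/7)*27 = -7290 + 2916*√21/7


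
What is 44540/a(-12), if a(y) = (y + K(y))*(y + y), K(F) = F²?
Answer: -11135/792 ≈ -14.059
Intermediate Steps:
a(y) = 2*y*(y + y²) (a(y) = (y + y²)*(y + y) = (y + y²)*(2*y) = 2*y*(y + y²))
44540/a(-12) = 44540/((2*(-12)²*(1 - 12))) = 44540/((2*144*(-11))) = 44540/(-3168) = 44540*(-1/3168) = -11135/792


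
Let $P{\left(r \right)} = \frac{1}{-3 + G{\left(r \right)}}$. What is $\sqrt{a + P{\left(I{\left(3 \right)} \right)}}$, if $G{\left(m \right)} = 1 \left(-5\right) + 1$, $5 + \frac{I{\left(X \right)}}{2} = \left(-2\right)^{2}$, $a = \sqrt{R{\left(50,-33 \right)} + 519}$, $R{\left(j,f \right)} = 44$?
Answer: $\frac{\sqrt{-7 + 49 \sqrt{563}}}{7} \approx 4.8564$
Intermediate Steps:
$a = \sqrt{563}$ ($a = \sqrt{44 + 519} = \sqrt{563} \approx 23.728$)
$I{\left(X \right)} = -2$ ($I{\left(X \right)} = -10 + 2 \left(-2\right)^{2} = -10 + 2 \cdot 4 = -10 + 8 = -2$)
$G{\left(m \right)} = -4$ ($G{\left(m \right)} = -5 + 1 = -4$)
$P{\left(r \right)} = - \frac{1}{7}$ ($P{\left(r \right)} = \frac{1}{-3 - 4} = \frac{1}{-7} = - \frac{1}{7}$)
$\sqrt{a + P{\left(I{\left(3 \right)} \right)}} = \sqrt{\sqrt{563} - \frac{1}{7}} = \sqrt{- \frac{1}{7} + \sqrt{563}}$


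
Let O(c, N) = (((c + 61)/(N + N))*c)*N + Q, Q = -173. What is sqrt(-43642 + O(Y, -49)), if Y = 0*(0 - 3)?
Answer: I*sqrt(43815) ≈ 209.32*I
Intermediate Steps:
Y = 0 (Y = 0*(-3) = 0)
O(c, N) = -173 + c*(61 + c)/2 (O(c, N) = (((c + 61)/(N + N))*c)*N - 173 = (((61 + c)/((2*N)))*c)*N - 173 = (((61 + c)*(1/(2*N)))*c)*N - 173 = (((61 + c)/(2*N))*c)*N - 173 = (c*(61 + c)/(2*N))*N - 173 = c*(61 + c)/2 - 173 = -173 + c*(61 + c)/2)
sqrt(-43642 + O(Y, -49)) = sqrt(-43642 + (-173 + (1/2)*0**2 + (61/2)*0)) = sqrt(-43642 + (-173 + (1/2)*0 + 0)) = sqrt(-43642 + (-173 + 0 + 0)) = sqrt(-43642 - 173) = sqrt(-43815) = I*sqrt(43815)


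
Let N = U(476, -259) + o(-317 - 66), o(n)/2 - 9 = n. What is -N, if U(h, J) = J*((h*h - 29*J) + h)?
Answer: 60752565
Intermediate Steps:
o(n) = 18 + 2*n
U(h, J) = J*(h + h² - 29*J) (U(h, J) = J*((h² - 29*J) + h) = J*(h + h² - 29*J))
N = -60752565 (N = -259*(476 + 476² - 29*(-259)) + (18 + 2*(-317 - 66)) = -259*(476 + 226576 + 7511) + (18 + 2*(-383)) = -259*234563 + (18 - 766) = -60751817 - 748 = -60752565)
-N = -1*(-60752565) = 60752565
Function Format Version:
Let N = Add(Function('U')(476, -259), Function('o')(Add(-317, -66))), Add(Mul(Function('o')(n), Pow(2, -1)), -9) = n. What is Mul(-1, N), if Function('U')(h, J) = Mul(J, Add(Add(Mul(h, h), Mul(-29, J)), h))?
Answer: 60752565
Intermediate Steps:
Function('o')(n) = Add(18, Mul(2, n))
Function('U')(h, J) = Mul(J, Add(h, Pow(h, 2), Mul(-29, J))) (Function('U')(h, J) = Mul(J, Add(Add(Pow(h, 2), Mul(-29, J)), h)) = Mul(J, Add(h, Pow(h, 2), Mul(-29, J))))
N = -60752565 (N = Add(Mul(-259, Add(476, Pow(476, 2), Mul(-29, -259))), Add(18, Mul(2, Add(-317, -66)))) = Add(Mul(-259, Add(476, 226576, 7511)), Add(18, Mul(2, -383))) = Add(Mul(-259, 234563), Add(18, -766)) = Add(-60751817, -748) = -60752565)
Mul(-1, N) = Mul(-1, -60752565) = 60752565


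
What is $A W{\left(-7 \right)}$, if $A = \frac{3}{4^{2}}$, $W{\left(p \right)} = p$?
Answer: $- \frac{21}{16} \approx -1.3125$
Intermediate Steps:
$A = \frac{3}{16} \approx 0.1875$
$A W{\left(-7 \right)} = \frac{3}{16} \left(-7\right) = - \frac{21}{16}$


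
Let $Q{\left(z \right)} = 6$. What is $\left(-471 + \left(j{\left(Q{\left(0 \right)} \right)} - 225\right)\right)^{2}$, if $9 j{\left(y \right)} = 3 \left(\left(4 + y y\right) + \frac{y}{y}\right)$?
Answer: $\frac{4190209}{9} \approx 4.6558 \cdot 10^{5}$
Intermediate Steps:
$j{\left(y \right)} = \frac{5}{3} + \frac{y^{2}}{3}$ ($j{\left(y \right)} = \frac{3 \left(\left(4 + y y\right) + \frac{y}{y}\right)}{9} = \frac{3 \left(\left(4 + y^{2}\right) + 1\right)}{9} = \frac{3 \left(5 + y^{2}\right)}{9} = \frac{15 + 3 y^{2}}{9} = \frac{5}{3} + \frac{y^{2}}{3}$)
$\left(-471 + \left(j{\left(Q{\left(0 \right)} \right)} - 225\right)\right)^{2} = \left(-471 - \left(\frac{670}{3} - 12\right)\right)^{2} = \left(-471 + \left(\left(\frac{5}{3} + \frac{1}{3} \cdot 36\right) - 225\right)\right)^{2} = \left(-471 + \left(\left(\frac{5}{3} + 12\right) - 225\right)\right)^{2} = \left(-471 + \left(\frac{41}{3} - 225\right)\right)^{2} = \left(-471 - \frac{634}{3}\right)^{2} = \left(- \frac{2047}{3}\right)^{2} = \frac{4190209}{9}$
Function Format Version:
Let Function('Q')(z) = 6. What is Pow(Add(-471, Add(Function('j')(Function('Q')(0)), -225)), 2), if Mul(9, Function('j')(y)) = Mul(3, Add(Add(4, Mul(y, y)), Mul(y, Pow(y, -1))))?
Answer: Rational(4190209, 9) ≈ 4.6558e+5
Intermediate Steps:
Function('j')(y) = Add(Rational(5, 3), Mul(Rational(1, 3), Pow(y, 2))) (Function('j')(y) = Mul(Rational(1, 9), Mul(3, Add(Add(4, Mul(y, y)), Mul(y, Pow(y, -1))))) = Mul(Rational(1, 9), Mul(3, Add(Add(4, Pow(y, 2)), 1))) = Mul(Rational(1, 9), Mul(3, Add(5, Pow(y, 2)))) = Mul(Rational(1, 9), Add(15, Mul(3, Pow(y, 2)))) = Add(Rational(5, 3), Mul(Rational(1, 3), Pow(y, 2))))
Pow(Add(-471, Add(Function('j')(Function('Q')(0)), -225)), 2) = Pow(Add(-471, Add(Add(Rational(5, 3), Mul(Rational(1, 3), Pow(6, 2))), -225)), 2) = Pow(Add(-471, Add(Add(Rational(5, 3), Mul(Rational(1, 3), 36)), -225)), 2) = Pow(Add(-471, Add(Add(Rational(5, 3), 12), -225)), 2) = Pow(Add(-471, Add(Rational(41, 3), -225)), 2) = Pow(Add(-471, Rational(-634, 3)), 2) = Pow(Rational(-2047, 3), 2) = Rational(4190209, 9)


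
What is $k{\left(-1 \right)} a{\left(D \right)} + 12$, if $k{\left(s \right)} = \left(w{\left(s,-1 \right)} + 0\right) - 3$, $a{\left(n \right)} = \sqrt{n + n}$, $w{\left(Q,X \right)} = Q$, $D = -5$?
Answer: $12 - 4 i \sqrt{10} \approx 12.0 - 12.649 i$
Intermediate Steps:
$a{\left(n \right)} = \sqrt{2} \sqrt{n}$ ($a{\left(n \right)} = \sqrt{2 n} = \sqrt{2} \sqrt{n}$)
$k{\left(s \right)} = -3 + s$ ($k{\left(s \right)} = \left(s + 0\right) - 3 = s - 3 = -3 + s$)
$k{\left(-1 \right)} a{\left(D \right)} + 12 = \left(-3 - 1\right) \sqrt{2} \sqrt{-5} + 12 = - 4 \sqrt{2} i \sqrt{5} + 12 = - 4 i \sqrt{10} + 12 = 12 - 4 i \sqrt{10}$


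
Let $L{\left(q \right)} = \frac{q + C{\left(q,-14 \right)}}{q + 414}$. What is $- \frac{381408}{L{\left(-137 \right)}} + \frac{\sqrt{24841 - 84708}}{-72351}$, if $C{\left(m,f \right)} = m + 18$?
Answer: $\frac{3301563}{8} - \frac{i \sqrt{59867}}{72351} \approx 4.127 \cdot 10^{5} - 0.0033818 i$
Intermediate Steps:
$C{\left(m,f \right)} = 18 + m$
$L{\left(q \right)} = \frac{18 + 2 q}{414 + q}$ ($L{\left(q \right)} = \frac{q + \left(18 + q\right)}{q + 414} = \frac{18 + 2 q}{414 + q}$)
$- \frac{381408}{L{\left(-137 \right)}} + \frac{\sqrt{24841 - 84708}}{-72351} = - \frac{381408}{2 \frac{1}{414 - 137} \left(9 - 137\right)} + \frac{\sqrt{24841 - 84708}}{-72351} = - \frac{381408}{2 \cdot \frac{1}{277} \left(-128\right)} + \sqrt{-59867} \left(- \frac{1}{72351}\right) = - \frac{381408}{2 \cdot \frac{1}{277} \left(-128\right)} + i \sqrt{59867} \left(- \frac{1}{72351}\right) = - \frac{381408}{- \frac{256}{277}} - \frac{i \sqrt{59867}}{72351} = \left(-381408\right) \left(- \frac{277}{256}\right) - \frac{i \sqrt{59867}}{72351} = \frac{3301563}{8} - \frac{i \sqrt{59867}}{72351}$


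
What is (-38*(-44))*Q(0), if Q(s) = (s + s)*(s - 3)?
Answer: 0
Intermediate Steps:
Q(s) = 2*s*(-3 + s) (Q(s) = (2*s)*(-3 + s) = 2*s*(-3 + s))
(-38*(-44))*Q(0) = (-38*(-44))*(2*0*(-3 + 0)) = 1672*(2*0*(-3)) = 1672*0 = 0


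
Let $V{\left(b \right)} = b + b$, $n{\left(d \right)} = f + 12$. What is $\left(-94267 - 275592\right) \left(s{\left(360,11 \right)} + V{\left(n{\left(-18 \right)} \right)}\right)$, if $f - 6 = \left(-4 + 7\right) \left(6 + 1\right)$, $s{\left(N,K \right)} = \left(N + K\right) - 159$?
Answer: $-107259110$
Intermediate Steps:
$s{\left(N,K \right)} = -159 + K + N$ ($s{\left(N,K \right)} = \left(K + N\right) - 159 = -159 + K + N$)
$f = 27$ ($f = 6 + \left(-4 + 7\right) \left(6 + 1\right) = 6 + 3 \cdot 7 = 6 + 21 = 27$)
$n{\left(d \right)} = 39$ ($n{\left(d \right)} = 27 + 12 = 39$)
$V{\left(b \right)} = 2 b$
$\left(-94267 - 275592\right) \left(s{\left(360,11 \right)} + V{\left(n{\left(-18 \right)} \right)}\right) = \left(-94267 - 275592\right) \left(\left(-159 + 11 + 360\right) + 2 \cdot 39\right) = - 369859 \left(212 + 78\right) = \left(-369859\right) 290 = -107259110$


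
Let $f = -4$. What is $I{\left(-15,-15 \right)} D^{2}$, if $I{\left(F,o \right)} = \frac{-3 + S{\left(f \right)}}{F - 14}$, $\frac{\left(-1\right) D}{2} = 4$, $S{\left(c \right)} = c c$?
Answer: $- \frac{832}{29} \approx -28.69$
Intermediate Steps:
$S{\left(c \right)} = c^{2}$
$D = -8$ ($D = \left(-2\right) 4 = -8$)
$I{\left(F,o \right)} = \frac{13}{-14 + F}$ ($I{\left(F,o \right)} = \frac{-3 + \left(-4\right)^{2}}{F - 14} = \frac{-3 + 16}{-14 + F} = \frac{13}{-14 + F}$)
$I{\left(-15,-15 \right)} D^{2} = \frac{13}{-14 - 15} \left(-8\right)^{2} = \frac{13}{-29} \cdot 64 = 13 \left(- \frac{1}{29}\right) 64 = \left(- \frac{13}{29}\right) 64 = - \frac{832}{29}$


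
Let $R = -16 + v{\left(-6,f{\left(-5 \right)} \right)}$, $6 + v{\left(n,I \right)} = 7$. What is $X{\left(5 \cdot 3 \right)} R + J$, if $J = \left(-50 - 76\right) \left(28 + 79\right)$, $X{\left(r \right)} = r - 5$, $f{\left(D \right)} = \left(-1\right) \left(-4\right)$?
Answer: $-13632$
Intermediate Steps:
$f{\left(D \right)} = 4$
$v{\left(n,I \right)} = 1$ ($v{\left(n,I \right)} = -6 + 7 = 1$)
$X{\left(r \right)} = -5 + r$
$J = -13482$ ($J = \left(-126\right) 107 = -13482$)
$R = -15$ ($R = -16 + 1 = -15$)
$X{\left(5 \cdot 3 \right)} R + J = \left(-5 + 5 \cdot 3\right) \left(-15\right) - 13482 = \left(-5 + 15\right) \left(-15\right) - 13482 = 10 \left(-15\right) - 13482 = -150 - 13482 = -13632$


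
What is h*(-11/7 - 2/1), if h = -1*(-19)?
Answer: -475/7 ≈ -67.857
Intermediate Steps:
h = 19
h*(-11/7 - 2/1) = 19*(-11/7 - 2/1) = 19*(-11*⅐ - 2*1) = 19*(-11/7 - 2) = 19*(-25/7) = -475/7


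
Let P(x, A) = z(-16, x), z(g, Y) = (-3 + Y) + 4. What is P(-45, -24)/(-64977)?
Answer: 4/5907 ≈ 0.00067716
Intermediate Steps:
z(g, Y) = 1 + Y
P(x, A) = 1 + x
P(-45, -24)/(-64977) = (1 - 45)/(-64977) = -44*(-1/64977) = 4/5907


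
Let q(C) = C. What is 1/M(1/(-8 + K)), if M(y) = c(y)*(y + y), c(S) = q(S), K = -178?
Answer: 17298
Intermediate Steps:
c(S) = S
M(y) = 2*y² (M(y) = y*(y + y) = y*(2*y) = 2*y²)
1/M(1/(-8 + K)) = 1/(2*(1/(-8 - 178))²) = 1/(2*(1/(-186))²) = 1/(2*(-1/186)²) = 1/(2*(1/34596)) = 1/(1/17298) = 17298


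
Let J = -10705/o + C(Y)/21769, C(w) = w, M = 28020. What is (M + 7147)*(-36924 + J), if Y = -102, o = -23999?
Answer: -61670548666961809/47494021 ≈ -1.2985e+9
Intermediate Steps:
J = 230589247/522434231 (J = -10705/(-23999) - 102/21769 = -10705*(-1/23999) - 102*1/21769 = 10705/23999 - 102/21769 = 230589247/522434231 ≈ 0.44137)
(M + 7147)*(-36924 + J) = (28020 + 7147)*(-36924 + 230589247/522434231) = 35167*(-19290130956197/522434231) = -61670548666961809/47494021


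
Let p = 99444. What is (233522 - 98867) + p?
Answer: 234099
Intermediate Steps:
(233522 - 98867) + p = (233522 - 98867) + 99444 = 134655 + 99444 = 234099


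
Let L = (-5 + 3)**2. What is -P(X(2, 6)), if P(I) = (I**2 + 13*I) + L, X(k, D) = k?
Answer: -34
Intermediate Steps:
L = 4 (L = (-2)**2 = 4)
P(I) = 4 + I**2 + 13*I (P(I) = (I**2 + 13*I) + 4 = 4 + I**2 + 13*I)
-P(X(2, 6)) = -(4 + 2**2 + 13*2) = -(4 + 4 + 26) = -1*34 = -34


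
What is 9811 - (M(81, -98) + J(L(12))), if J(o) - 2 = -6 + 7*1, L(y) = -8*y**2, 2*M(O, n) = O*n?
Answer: 13777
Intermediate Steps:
M(O, n) = O*n/2 (M(O, n) = (O*n)/2 = O*n/2)
J(o) = 3 (J(o) = 2 + (-6 + 7*1) = 2 + (-6 + 7) = 2 + 1 = 3)
9811 - (M(81, -98) + J(L(12))) = 9811 - ((1/2)*81*(-98) + 3) = 9811 - (-3969 + 3) = 9811 - 1*(-3966) = 9811 + 3966 = 13777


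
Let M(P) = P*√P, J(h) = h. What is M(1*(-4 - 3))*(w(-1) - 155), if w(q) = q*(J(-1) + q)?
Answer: 1071*I*√7 ≈ 2833.6*I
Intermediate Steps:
M(P) = P^(3/2)
w(q) = q*(-1 + q)
M(1*(-4 - 3))*(w(-1) - 155) = (1*(-4 - 3))^(3/2)*(-(-1 - 1) - 155) = (1*(-7))^(3/2)*(-1*(-2) - 155) = (-7)^(3/2)*(2 - 155) = -7*I*√7*(-153) = 1071*I*√7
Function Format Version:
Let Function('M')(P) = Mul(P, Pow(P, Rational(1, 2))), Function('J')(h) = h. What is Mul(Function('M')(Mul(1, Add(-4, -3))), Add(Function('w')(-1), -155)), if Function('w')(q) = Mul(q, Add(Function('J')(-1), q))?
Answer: Mul(1071, I, Pow(7, Rational(1, 2))) ≈ Mul(2833.6, I)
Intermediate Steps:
Function('M')(P) = Pow(P, Rational(3, 2))
Function('w')(q) = Mul(q, Add(-1, q))
Mul(Function('M')(Mul(1, Add(-4, -3))), Add(Function('w')(-1), -155)) = Mul(Pow(Mul(1, Add(-4, -3)), Rational(3, 2)), Add(Mul(-1, Add(-1, -1)), -155)) = Mul(Pow(Mul(1, -7), Rational(3, 2)), Add(Mul(-1, -2), -155)) = Mul(Pow(-7, Rational(3, 2)), Add(2, -155)) = Mul(Mul(-7, I, Pow(7, Rational(1, 2))), -153) = Mul(1071, I, Pow(7, Rational(1, 2)))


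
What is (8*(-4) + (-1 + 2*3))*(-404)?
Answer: 10908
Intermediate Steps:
(8*(-4) + (-1 + 2*3))*(-404) = (-32 + (-1 + 6))*(-404) = (-32 + 5)*(-404) = -27*(-404) = 10908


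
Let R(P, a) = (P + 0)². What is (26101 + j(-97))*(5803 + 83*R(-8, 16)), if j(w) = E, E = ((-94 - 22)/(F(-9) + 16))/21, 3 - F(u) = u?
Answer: 14215410690/49 ≈ 2.9011e+8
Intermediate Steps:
F(u) = 3 - u
E = -29/147 (E = ((-94 - 22)/((3 - 1*(-9)) + 16))/21 = -116/((3 + 9) + 16)*(1/21) = -116/(12 + 16)*(1/21) = -116/28*(1/21) = -116*1/28*(1/21) = -29/7*1/21 = -29/147 ≈ -0.19728)
R(P, a) = P²
j(w) = -29/147
(26101 + j(-97))*(5803 + 83*R(-8, 16)) = (26101 - 29/147)*(5803 + 83*(-8)²) = 3836818*(5803 + 83*64)/147 = 3836818*(5803 + 5312)/147 = (3836818/147)*11115 = 14215410690/49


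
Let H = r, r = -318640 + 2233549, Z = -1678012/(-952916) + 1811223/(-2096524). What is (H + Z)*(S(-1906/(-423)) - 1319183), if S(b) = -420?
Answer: -1262077731743865162976007/499452815996 ≈ -2.5269e+12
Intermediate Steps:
Z = 448012263505/499452815996 (Z = -1678012*(-1/952916) + 1811223*(-1/2096524) = 419503/238229 - 1811223/2096524 = 448012263505/499452815996 ≈ 0.89701)
r = 1914909
H = 1914909
(H + Z)*(S(-1906/(-423)) - 1319183) = (1914909 + 448012263505/499452815996)*(-420 - 1319183) = (956407140438347869/499452815996)*(-1319603) = -1262077731743865162976007/499452815996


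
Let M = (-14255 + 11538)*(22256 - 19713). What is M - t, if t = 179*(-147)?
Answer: -6883018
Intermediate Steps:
M = -6909331 (M = -2717*2543 = -6909331)
t = -26313
M - t = -6909331 - 1*(-26313) = -6909331 + 26313 = -6883018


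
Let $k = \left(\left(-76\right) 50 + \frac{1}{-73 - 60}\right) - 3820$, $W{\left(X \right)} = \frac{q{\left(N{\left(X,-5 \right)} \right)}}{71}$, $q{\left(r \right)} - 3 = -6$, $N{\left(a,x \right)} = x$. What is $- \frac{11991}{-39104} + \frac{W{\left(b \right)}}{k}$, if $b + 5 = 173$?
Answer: $\frac{18358229211}{59867168192} \approx 0.30665$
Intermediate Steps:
$b = 168$ ($b = -5 + 173 = 168$)
$q{\left(r \right)} = -3$ ($q{\left(r \right)} = 3 - 6 = -3$)
$W{\left(X \right)} = - \frac{3}{71}$
$k = - \frac{1013461}{133}$ ($k = \left(-3800 + \frac{1}{-133}\right) - 3820 = \left(-3800 - \frac{1}{133}\right) - 3820 = - \frac{505401}{133} - 3820 = - \frac{1013461}{133} \approx -7620.0$)
$- \frac{11991}{-39104} + \frac{W{\left(b \right)}}{k} = - \frac{11991}{-39104} - \frac{3}{71 \left(- \frac{1013461}{133}\right)} = \left(-11991\right) \left(- \frac{1}{39104}\right) - - \frac{399}{71955731} = \frac{11991}{39104} + \frac{399}{71955731} = \frac{18358229211}{59867168192}$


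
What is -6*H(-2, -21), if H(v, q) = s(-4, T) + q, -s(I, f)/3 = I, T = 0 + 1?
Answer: 54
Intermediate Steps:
T = 1
s(I, f) = -3*I
H(v, q) = 12 + q (H(v, q) = -3*(-4) + q = 12 + q)
-6*H(-2, -21) = -6*(12 - 21) = -6*(-9) = 54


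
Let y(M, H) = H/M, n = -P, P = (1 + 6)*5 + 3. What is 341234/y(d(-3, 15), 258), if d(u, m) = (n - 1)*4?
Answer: -8872084/43 ≈ -2.0633e+5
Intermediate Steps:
P = 38 (P = 7*5 + 3 = 35 + 3 = 38)
n = -38 (n = -1*38 = -38)
d(u, m) = -156 (d(u, m) = (-38 - 1)*4 = -39*4 = -156)
341234/y(d(-3, 15), 258) = 341234/((258/(-156))) = 341234/((258*(-1/156))) = 341234/(-43/26) = 341234*(-26/43) = -8872084/43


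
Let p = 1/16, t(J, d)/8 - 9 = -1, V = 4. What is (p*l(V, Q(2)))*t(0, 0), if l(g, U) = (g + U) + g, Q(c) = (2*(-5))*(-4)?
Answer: 192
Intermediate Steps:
Q(c) = 40 (Q(c) = -10*(-4) = 40)
t(J, d) = 64 (t(J, d) = 72 + 8*(-1) = 72 - 8 = 64)
l(g, U) = U + 2*g (l(g, U) = (U + g) + g = U + 2*g)
p = 1/16 ≈ 0.062500
(p*l(V, Q(2)))*t(0, 0) = ((40 + 2*4)/16)*64 = ((40 + 8)/16)*64 = ((1/16)*48)*64 = 3*64 = 192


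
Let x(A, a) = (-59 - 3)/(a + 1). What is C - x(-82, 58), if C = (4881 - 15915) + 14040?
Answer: 177416/59 ≈ 3007.1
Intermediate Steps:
C = 3006 (C = -11034 + 14040 = 3006)
x(A, a) = -62/(1 + a)
C - x(-82, 58) = 3006 - (-62)/(1 + 58) = 3006 - (-62)/59 = 3006 - 1*(-62/59) = 3006 + 62/59 = 177416/59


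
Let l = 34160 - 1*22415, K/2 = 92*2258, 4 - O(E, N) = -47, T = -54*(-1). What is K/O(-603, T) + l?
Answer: 1014467/51 ≈ 19892.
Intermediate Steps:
T = 54
O(E, N) = 51 (O(E, N) = 4 - 1*(-47) = 4 + 47 = 51)
K = 415472 (K = 2*(92*2258) = 2*207736 = 415472)
l = 11745 (l = 34160 - 22415 = 11745)
K/O(-603, T) + l = 415472/51 + 11745 = 1014467/51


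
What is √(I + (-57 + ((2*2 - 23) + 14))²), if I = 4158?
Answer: √8002 ≈ 89.454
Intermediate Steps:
√(I + (-57 + ((2*2 - 23) + 14))²) = √(4158 + (-57 + ((2*2 - 23) + 14))²) = √(4158 + (-57 + ((4 - 23) + 14))²) = √(4158 + (-57 + (-19 + 14))²) = √(4158 + (-57 - 5)²) = √(4158 + (-62)²) = √(4158 + 3844) = √8002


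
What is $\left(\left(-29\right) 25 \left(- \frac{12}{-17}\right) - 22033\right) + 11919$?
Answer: $- \frac{180638}{17} \approx -10626.0$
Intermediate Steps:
$\left(\left(-29\right) 25 \left(- \frac{12}{-17}\right) - 22033\right) + 11919 = \left(- 725 \left(\left(-12\right) \left(- \frac{1}{17}\right)\right) - 22033\right) + 11919 = \left(\left(-725\right) \frac{12}{17} - 22033\right) + 11919 = \left(- \frac{8700}{17} - 22033\right) + 11919 = - \frac{383261}{17} + 11919 = - \frac{180638}{17}$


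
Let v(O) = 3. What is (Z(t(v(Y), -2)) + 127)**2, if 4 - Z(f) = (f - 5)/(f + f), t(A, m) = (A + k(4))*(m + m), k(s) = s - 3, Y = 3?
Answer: 17397241/1024 ≈ 16990.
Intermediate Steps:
k(s) = -3 + s
t(A, m) = 2*m*(1 + A) (t(A, m) = (A + (-3 + 4))*(m + m) = (A + 1)*(2*m) = (1 + A)*(2*m) = 2*m*(1 + A))
Z(f) = 4 - (-5 + f)/(2*f) (Z(f) = 4 - (f - 5)/(f + f) = 4 - (-5 + f)/(2*f))
(Z(t(v(Y), -2)) + 127)**2 = ((5 + 7*(2*(-2)*(1 + 3)))/(2*((2*(-2)*(1 + 3)))) + 127)**2 = ((5 + 7*(2*(-2)*4))/(2*((2*(-2)*4))) + 127)**2 = ((1/2)*(5 + 7*(-16))/(-16) + 127)**2 = ((1/2)*(-1/16)*(5 - 112) + 127)**2 = ((1/2)*(-1/16)*(-107) + 127)**2 = (107/32 + 127)**2 = (4171/32)**2 = 17397241/1024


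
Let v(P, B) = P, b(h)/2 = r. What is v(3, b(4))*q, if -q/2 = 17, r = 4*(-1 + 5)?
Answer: -102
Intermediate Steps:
r = 16 (r = 4*4 = 16)
b(h) = 32 (b(h) = 2*16 = 32)
q = -34 (q = -2*17 = -34)
v(3, b(4))*q = 3*(-34) = -102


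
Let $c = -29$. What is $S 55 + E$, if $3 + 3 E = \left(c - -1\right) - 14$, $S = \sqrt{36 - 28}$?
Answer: $-15 + 110 \sqrt{2} \approx 140.56$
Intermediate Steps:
$S = 2 \sqrt{2}$ ($S = \sqrt{8} = 2 \sqrt{2} \approx 2.8284$)
$E = -15$ ($E = -1 + \frac{\left(-29 - -1\right) - 14}{3} = -1 + \frac{\left(-29 + 1\right) - 14}{3} = -1 + \frac{-28 - 14}{3} = -1 + \frac{1}{3} \left(-42\right) = -1 - 14 = -15$)
$S 55 + E = 2 \sqrt{2} \cdot 55 - 15 = 110 \sqrt{2} - 15 = -15 + 110 \sqrt{2}$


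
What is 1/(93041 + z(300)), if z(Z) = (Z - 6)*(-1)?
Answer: 1/92747 ≈ 1.0782e-5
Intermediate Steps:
z(Z) = 6 - Z (z(Z) = (-6 + Z)*(-1) = 6 - Z)
1/(93041 + z(300)) = 1/(93041 + (6 - 1*300)) = 1/(93041 + (6 - 300)) = 1/(93041 - 294) = 1/92747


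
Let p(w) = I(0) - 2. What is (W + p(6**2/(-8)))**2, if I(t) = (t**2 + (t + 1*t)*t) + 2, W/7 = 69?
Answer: 233289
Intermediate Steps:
W = 483 (W = 7*69 = 483)
I(t) = 2 + 3*t**2 (I(t) = (t**2 + (t + t)*t) + 2 = (t**2 + (2*t)*t) + 2 = (t**2 + 2*t**2) + 2 = 3*t**2 + 2 = 2 + 3*t**2)
p(w) = 0 (p(w) = (2 + 3*0**2) - 2 = (2 + 3*0) - 2 = (2 + 0) - 2 = 2 - 2 = 0)
(W + p(6**2/(-8)))**2 = (483 + 0)**2 = 483**2 = 233289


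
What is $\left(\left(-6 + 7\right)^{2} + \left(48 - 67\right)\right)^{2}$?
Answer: $324$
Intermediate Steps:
$\left(\left(-6 + 7\right)^{2} + \left(48 - 67\right)\right)^{2} = \left(1^{2} - 19\right)^{2} = \left(1 - 19\right)^{2} = \left(-18\right)^{2} = 324$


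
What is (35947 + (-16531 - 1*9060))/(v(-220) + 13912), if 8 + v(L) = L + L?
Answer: 863/1122 ≈ 0.76916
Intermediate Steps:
v(L) = -8 + 2*L (v(L) = -8 + (L + L) = -8 + 2*L)
(35947 + (-16531 - 1*9060))/(v(-220) + 13912) = (35947 + (-16531 - 1*9060))/((-8 + 2*(-220)) + 13912) = (35947 + (-16531 - 9060))/((-8 - 440) + 13912) = (35947 - 25591)/(-448 + 13912) = 10356/13464 = 10356*(1/13464) = 863/1122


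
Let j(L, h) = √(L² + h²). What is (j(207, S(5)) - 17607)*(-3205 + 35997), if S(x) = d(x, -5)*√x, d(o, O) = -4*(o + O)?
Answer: -570580800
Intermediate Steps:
d(o, O) = -4*O - 4*o (d(o, O) = -4*(O + o) = -4*O - 4*o)
S(x) = √x*(20 - 4*x) (S(x) = (-4*(-5) - 4*x)*√x = (20 - 4*x)*√x = √x*(20 - 4*x))
(j(207, S(5)) - 17607)*(-3205 + 35997) = (√(207² + (4*√5*(5 - 1*5))²) - 17607)*(-3205 + 35997) = (√(42849 + (4*√5*(5 - 5))²) - 17607)*32792 = (√(42849 + (4*√5*0)²) - 17607)*32792 = (√(42849 + 0²) - 17607)*32792 = (√(42849 + 0) - 17607)*32792 = (√42849 - 17607)*32792 = (207 - 17607)*32792 = -17400*32792 = -570580800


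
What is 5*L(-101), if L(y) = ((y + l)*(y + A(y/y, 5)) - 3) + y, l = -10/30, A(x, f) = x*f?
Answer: 48120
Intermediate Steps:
A(x, f) = f*x
l = -⅓ (l = -10*1/30 = -⅓ ≈ -0.33333)
L(y) = -3 + y + (5 + y)*(-⅓ + y) (L(y) = ((y - ⅓)*(y + 5*(y/y)) - 3) + y = ((-⅓ + y)*(y + 5*1) - 3) + y = ((-⅓ + y)*(y + 5) - 3) + y = ((-⅓ + y)*(5 + y) - 3) + y = ((5 + y)*(-⅓ + y) - 3) + y = (-3 + (5 + y)*(-⅓ + y)) + y = -3 + y + (5 + y)*(-⅓ + y))
5*L(-101) = 5*(-14/3 + (-101)² + (17/3)*(-101)) = 5*(-14/3 + 10201 - 1717/3) = 5*9624 = 48120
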